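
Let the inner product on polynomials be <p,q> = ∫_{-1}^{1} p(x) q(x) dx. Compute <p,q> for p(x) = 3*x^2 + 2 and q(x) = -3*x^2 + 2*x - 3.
<p,q> = -128/5

Expand the product: p(x)·q(x) = -9*x^4 + 6*x^3 - 15*x^2 + 4*x - 6.
∫_{-1}^{1} of each monomial x^k gives [2/(k+1) if k even, 0 if k odd]. Integrating term-by-term (or equivalently evaluating the antiderivative F(x) = -9*x^5/5 + 3*x^4/2 - 5*x^3 + 2*x^2 - 6*x at the endpoints):
  F(1) − F(−1) = -93/10 − (163/10) = -128/5.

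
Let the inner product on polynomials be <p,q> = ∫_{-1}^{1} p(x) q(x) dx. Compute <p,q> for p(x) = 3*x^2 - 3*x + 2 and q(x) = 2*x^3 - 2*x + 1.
<p,q> = 38/5

Expand the product: p(x)·q(x) = 6*x^5 - 6*x^4 - 2*x^3 + 9*x^2 - 7*x + 2.
∫_{-1}^{1} of each monomial x^k gives [2/(k+1) if k even, 0 if k odd]. Integrating term-by-term (or equivalently evaluating the antiderivative F(x) = x^6 - 6*x^5/5 - x^4/2 + 3*x^3 - 7*x^2/2 + 2*x at the endpoints):
  F(1) − F(−1) = 4/5 − (-34/5) = 38/5.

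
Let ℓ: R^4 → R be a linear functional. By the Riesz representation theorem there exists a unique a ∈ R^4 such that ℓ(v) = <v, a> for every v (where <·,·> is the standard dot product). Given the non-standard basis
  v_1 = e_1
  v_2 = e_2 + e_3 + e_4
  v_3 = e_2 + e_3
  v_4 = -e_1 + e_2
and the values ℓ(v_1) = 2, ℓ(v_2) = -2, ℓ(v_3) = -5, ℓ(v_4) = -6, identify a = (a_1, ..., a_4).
a = (2, -4, -1, 3)

Write a = (a_1, ..., a_4) in the standard basis. For each basis vector v_i, ℓ(v_i) = <v_i, a> is a linear equation in the a_j's. Collect the n equations into a matrix system V a = ℓ, where row i of V is v_i (expressed in the standard basis). Since V is invertible (lower-triangular with 1s on the diagonal, up to permutation), solve by back-substitution:
  V =
[[1, 0, 0, 0],
 [0, 1, 1, 1],
 [0, 1, 1, 0],
 [-1, 1, 0, 0]]
  V a = (2, -2, -5, -6)
Solving gives a = (2, -4, -1, 3).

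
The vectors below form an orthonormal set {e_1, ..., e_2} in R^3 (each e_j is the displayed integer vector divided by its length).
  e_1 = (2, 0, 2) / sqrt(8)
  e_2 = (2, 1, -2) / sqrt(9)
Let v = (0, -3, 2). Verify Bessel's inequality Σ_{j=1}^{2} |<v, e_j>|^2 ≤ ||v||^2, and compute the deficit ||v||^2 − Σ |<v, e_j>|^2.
Σ |<v, e_j>|^2 = 67/9; ||v||^2 = 13; deficit = 50/9

Write each e_j = u_j / sqrt(<u_j, u_j>) where u_j is the displayed integer vector. Then <v, e_j> = <v, u_j> / sqrt(<u_j, u_j>), so |<v, e_j>|^2 = <v, u_j>^2 / <u_j, u_j>.
Coefficients: <v, e_1> = 4/sqrt(8), <v, e_2> = -7/sqrt(9).
Square and sum: Σ |<v, e_j>|^2 = 67/9.
Compute ||v||^2 = v·v = 13.
Deficit = 13 − 67/9 = 50/9 ≥ 0, confirming Bessel's inequality. (The deficit equals ||v − Σ <v,e_j> e_j||^2, the squared distance from v to span{e_j}.)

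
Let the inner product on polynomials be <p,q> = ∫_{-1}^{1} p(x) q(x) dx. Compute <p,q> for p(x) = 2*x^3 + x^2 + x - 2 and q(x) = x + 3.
<p,q> = -128/15

Expand the product: p(x)·q(x) = 2*x^4 + 7*x^3 + 4*x^2 + x - 6.
∫_{-1}^{1} of each monomial x^k gives [2/(k+1) if k even, 0 if k odd]. Integrating term-by-term (or equivalently evaluating the antiderivative F(x) = 2*x^5/5 + 7*x^4/4 + 4*x^3/3 + x^2/2 - 6*x at the endpoints):
  F(1) − F(−1) = -121/60 − (391/60) = -128/15.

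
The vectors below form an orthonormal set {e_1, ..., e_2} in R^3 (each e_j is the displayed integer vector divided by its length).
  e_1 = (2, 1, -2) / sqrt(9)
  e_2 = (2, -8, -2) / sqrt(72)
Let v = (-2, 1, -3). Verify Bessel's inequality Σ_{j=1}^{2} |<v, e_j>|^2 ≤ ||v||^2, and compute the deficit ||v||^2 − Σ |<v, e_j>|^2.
Σ |<v, e_j>|^2 = 3/2; ||v||^2 = 14; deficit = 25/2

Write each e_j = u_j / sqrt(<u_j, u_j>) where u_j is the displayed integer vector. Then <v, e_j> = <v, u_j> / sqrt(<u_j, u_j>), so |<v, e_j>|^2 = <v, u_j>^2 / <u_j, u_j>.
Coefficients: <v, e_1> = 3/sqrt(9), <v, e_2> = -6/sqrt(72).
Square and sum: Σ |<v, e_j>|^2 = 3/2.
Compute ||v||^2 = v·v = 14.
Deficit = 14 − 3/2 = 25/2 ≥ 0, confirming Bessel's inequality. (The deficit equals ||v − Σ <v,e_j> e_j||^2, the squared distance from v to span{e_j}.)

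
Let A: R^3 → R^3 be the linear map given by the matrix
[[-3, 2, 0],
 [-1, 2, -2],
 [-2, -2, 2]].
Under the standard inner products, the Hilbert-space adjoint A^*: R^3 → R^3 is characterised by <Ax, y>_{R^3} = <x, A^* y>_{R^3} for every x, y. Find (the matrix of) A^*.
A^* = A^T =
[[-3, -1, -2],
 [2, 2, -2],
 [0, -2, 2]]

For real matrices with standard dot products, the defining identity <Ax, y> = <x, A^* y> gives (Ax)^T y = x^T (A^*) y, i.e. x^T A^T y = x^T (A^*) y. Since this holds for all x, y, we must have A^* = A^T. Therefore
A^* =
[[-3, -1, -2],
 [2, 2, -2],
 [0, -2, 2]].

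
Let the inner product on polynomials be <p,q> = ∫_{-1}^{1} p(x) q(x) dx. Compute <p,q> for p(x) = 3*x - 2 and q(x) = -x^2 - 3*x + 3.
<p,q> = -50/3

Expand the product: p(x)·q(x) = -3*x^3 - 7*x^2 + 15*x - 6.
∫_{-1}^{1} of each monomial x^k gives [2/(k+1) if k even, 0 if k odd]. Integrating term-by-term (or equivalently evaluating the antiderivative F(x) = -3*x^4/4 - 7*x^3/3 + 15*x^2/2 - 6*x at the endpoints):
  F(1) − F(−1) = -19/12 − (181/12) = -50/3.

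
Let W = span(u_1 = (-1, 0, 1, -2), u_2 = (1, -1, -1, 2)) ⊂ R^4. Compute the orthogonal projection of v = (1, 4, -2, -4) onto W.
proj_W(v) = (-5/6, 4, 5/6, -5/3)

Set up U = [u_1 | ... | u_2] ∈ R^(4×2). The projector onto W = col(U) is P = U (U^T U)^(-1) U^T.
Compute U^T U =
  [6, -6]
  [-6, 7],
and U^T v = (5, -9).
Solve U^T U · c = U^T v for the coefficients: c = (-19/6, -4). The projection is proj_W(v) = U c.
Check: (v - proj_W(v)) · u_1 = 0  (should be 0).
Check: (v - proj_W(v)) · u_2 = 0  (should be 0).
Result: proj_W(v) = (-5/6, 4, 5/6, -5/3).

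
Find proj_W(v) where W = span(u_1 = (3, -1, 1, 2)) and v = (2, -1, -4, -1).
proj_W(v) = (1/5, -1/15, 1/15, 2/15)

Set up U = [u_1 | ... | u_1] ∈ R^(4×1). The projector onto W = col(U) is P = U (U^T U)^(-1) U^T.
Compute U^T U =
  [15],
and U^T v = (1).
Solve U^T U · c = U^T v for the coefficients: c = (1/15). The projection is proj_W(v) = U c.
Check: (v - proj_W(v)) · u_1 = 0  (should be 0).
Result: proj_W(v) = (1/5, -1/15, 1/15, 2/15).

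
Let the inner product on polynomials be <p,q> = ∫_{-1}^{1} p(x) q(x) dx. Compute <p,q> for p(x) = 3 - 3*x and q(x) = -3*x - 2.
<p,q> = -6

Expand the product: p(x)·q(x) = 9*x^2 - 3*x - 6.
∫_{-1}^{1} of each monomial x^k gives [2/(k+1) if k even, 0 if k odd]. Integrating term-by-term (or equivalently evaluating the antiderivative F(x) = 3*x^3 - 3*x^2/2 - 6*x at the endpoints):
  F(1) − F(−1) = -9/2 − (3/2) = -6.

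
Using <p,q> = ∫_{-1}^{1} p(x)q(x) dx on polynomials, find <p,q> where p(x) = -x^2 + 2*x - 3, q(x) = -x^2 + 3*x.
<p,q> = 32/5

Expand the product: p(x)·q(x) = x^4 - 5*x^3 + 9*x^2 - 9*x.
∫_{-1}^{1} of each monomial x^k gives [2/(k+1) if k even, 0 if k odd]. Integrating term-by-term (or equivalently evaluating the antiderivative F(x) = x^5/5 - 5*x^4/4 + 3*x^3 - 9*x^2/2 at the endpoints):
  F(1) − F(−1) = -51/20 − (-179/20) = 32/5.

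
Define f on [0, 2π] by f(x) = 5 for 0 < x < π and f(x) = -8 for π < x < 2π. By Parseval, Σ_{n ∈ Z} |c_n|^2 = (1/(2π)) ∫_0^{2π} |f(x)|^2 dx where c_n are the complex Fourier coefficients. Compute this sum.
Σ |c_n|^2 = 89/2

Parseval equates the L^2 energy of f (normalised by 1/(2π)) with the ℓ^2 sum of its Fourier coefficients: (1/(2π)) ∫_0^{2π} |f|^2 = Σ |c_n|^2.
Compute the left side: (1/(2π)) [∫_0^π 5^2 dx + ∫_π^{2π} (-8)^2 dx] = (1/(2π)) · (25π + 64π) = (25 + 64)/2 = 89/2.
So Σ_{n ∈ Z} |c_n|^2 = 89/2.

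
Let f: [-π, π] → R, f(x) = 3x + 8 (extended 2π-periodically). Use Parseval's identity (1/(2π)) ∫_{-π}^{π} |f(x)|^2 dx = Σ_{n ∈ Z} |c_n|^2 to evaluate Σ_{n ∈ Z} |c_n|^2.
Σ |c_n|^2 = 3π^2 + 64

Expand and integrate term by term over [-π, π]:
  ∫ (3x)^2 dx = 9·(2π^3/3); ∫ 2·3·(8)·x dx = 0 (odd integrand); ∫ 8^2 dx = 64·2π.
So (1/(2π)) ∫_{-π}^{π} (3x + 8)^2 dx = 9π^2/3 + 64 = 3π^2 + 64.
Parseval ⇒ Σ |c_n|^2 = 3π^2 + 64.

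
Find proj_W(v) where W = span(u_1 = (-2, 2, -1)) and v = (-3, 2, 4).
proj_W(v) = (-4/3, 4/3, -2/3)

Set up U = [u_1 | ... | u_1] ∈ R^(3×1). The projector onto W = col(U) is P = U (U^T U)^(-1) U^T.
Compute U^T U =
  [9],
and U^T v = (6).
Solve U^T U · c = U^T v for the coefficients: c = (2/3). The projection is proj_W(v) = U c.
Check: (v - proj_W(v)) · u_1 = 0  (should be 0).
Result: proj_W(v) = (-4/3, 4/3, -2/3).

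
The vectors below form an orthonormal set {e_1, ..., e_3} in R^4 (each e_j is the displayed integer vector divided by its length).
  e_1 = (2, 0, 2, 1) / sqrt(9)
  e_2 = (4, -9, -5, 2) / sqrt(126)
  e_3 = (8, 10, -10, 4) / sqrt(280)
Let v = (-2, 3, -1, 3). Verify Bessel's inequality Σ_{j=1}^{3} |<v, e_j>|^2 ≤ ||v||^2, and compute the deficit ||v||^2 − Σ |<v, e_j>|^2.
Σ |<v, e_j>|^2 = 51/5; ||v||^2 = 23; deficit = 64/5

Write each e_j = u_j / sqrt(<u_j, u_j>) where u_j is the displayed integer vector. Then <v, e_j> = <v, u_j> / sqrt(<u_j, u_j>), so |<v, e_j>|^2 = <v, u_j>^2 / <u_j, u_j>.
Coefficients: <v, e_1> = -3/sqrt(9), <v, e_2> = -24/sqrt(126), <v, e_3> = 36/sqrt(280).
Square and sum: Σ |<v, e_j>|^2 = 51/5.
Compute ||v||^2 = v·v = 23.
Deficit = 23 − 51/5 = 64/5 ≥ 0, confirming Bessel's inequality. (The deficit equals ||v − Σ <v,e_j> e_j||^2, the squared distance from v to span{e_j}.)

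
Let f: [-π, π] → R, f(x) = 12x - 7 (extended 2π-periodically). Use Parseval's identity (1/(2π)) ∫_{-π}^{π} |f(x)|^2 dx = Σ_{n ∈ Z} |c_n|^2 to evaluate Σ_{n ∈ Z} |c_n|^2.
Σ |c_n|^2 = 48π^2 + 49

Expand and integrate term by term over [-π, π]:
  ∫ (12x)^2 dx = 144·(2π^3/3); ∫ 2·12·(-7)·x dx = 0 (odd integrand); ∫ (-7)^2 dx = 49·2π.
So (1/(2π)) ∫_{-π}^{π} (12x - 7)^2 dx = 144π^2/3 + 49 = 48π^2 + 49.
Parseval ⇒ Σ |c_n|^2 = 48π^2 + 49.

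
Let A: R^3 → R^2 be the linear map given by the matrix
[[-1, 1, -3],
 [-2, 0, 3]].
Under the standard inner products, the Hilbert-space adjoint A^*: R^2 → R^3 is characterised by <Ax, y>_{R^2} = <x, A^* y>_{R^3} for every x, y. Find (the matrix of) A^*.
A^* = A^T =
[[-1, -2],
 [1, 0],
 [-3, 3]]

For real matrices with standard dot products, the defining identity <Ax, y> = <x, A^* y> gives (Ax)^T y = x^T (A^*) y, i.e. x^T A^T y = x^T (A^*) y. Since this holds for all x, y, we must have A^* = A^T. Therefore
A^* =
[[-1, -2],
 [1, 0],
 [-3, 3]].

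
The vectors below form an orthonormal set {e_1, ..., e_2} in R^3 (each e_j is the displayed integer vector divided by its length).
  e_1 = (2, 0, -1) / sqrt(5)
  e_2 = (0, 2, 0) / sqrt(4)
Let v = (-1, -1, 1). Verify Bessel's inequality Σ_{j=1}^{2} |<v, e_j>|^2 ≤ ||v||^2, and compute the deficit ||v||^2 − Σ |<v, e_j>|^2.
Σ |<v, e_j>|^2 = 14/5; ||v||^2 = 3; deficit = 1/5

Write each e_j = u_j / sqrt(<u_j, u_j>) where u_j is the displayed integer vector. Then <v, e_j> = <v, u_j> / sqrt(<u_j, u_j>), so |<v, e_j>|^2 = <v, u_j>^2 / <u_j, u_j>.
Coefficients: <v, e_1> = -3/sqrt(5), <v, e_2> = -2/sqrt(4).
Square and sum: Σ |<v, e_j>|^2 = 14/5.
Compute ||v||^2 = v·v = 3.
Deficit = 3 − 14/5 = 1/5 ≥ 0, confirming Bessel's inequality. (The deficit equals ||v − Σ <v,e_j> e_j||^2, the squared distance from v to span{e_j}.)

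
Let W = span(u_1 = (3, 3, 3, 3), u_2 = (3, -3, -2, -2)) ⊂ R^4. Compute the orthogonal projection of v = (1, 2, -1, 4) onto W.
proj_W(v) = (21/22, 39/22, 18/11, 18/11)

Set up U = [u_1 | ... | u_2] ∈ R^(4×2). The projector onto W = col(U) is P = U (U^T U)^(-1) U^T.
Compute U^T U =
  [36, -12]
  [-12, 26],
and U^T v = (18, -9).
Solve U^T U · c = U^T v for the coefficients: c = (5/11, -3/22). The projection is proj_W(v) = U c.
Check: (v - proj_W(v)) · u_1 = 0  (should be 0).
Check: (v - proj_W(v)) · u_2 = 0  (should be 0).
Result: proj_W(v) = (21/22, 39/22, 18/11, 18/11).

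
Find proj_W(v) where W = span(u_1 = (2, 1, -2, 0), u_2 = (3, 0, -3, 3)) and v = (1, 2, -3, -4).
proj_W(v) = (20/11, 30/11, -20/11, -40/11)

Set up U = [u_1 | ... | u_2] ∈ R^(4×2). The projector onto W = col(U) is P = U (U^T U)^(-1) U^T.
Compute U^T U =
  [9, 12]
  [12, 27],
and U^T v = (10, 0).
Solve U^T U · c = U^T v for the coefficients: c = (30/11, -40/33). The projection is proj_W(v) = U c.
Check: (v - proj_W(v)) · u_1 = 0  (should be 0).
Check: (v - proj_W(v)) · u_2 = 0  (should be 0).
Result: proj_W(v) = (20/11, 30/11, -20/11, -40/11).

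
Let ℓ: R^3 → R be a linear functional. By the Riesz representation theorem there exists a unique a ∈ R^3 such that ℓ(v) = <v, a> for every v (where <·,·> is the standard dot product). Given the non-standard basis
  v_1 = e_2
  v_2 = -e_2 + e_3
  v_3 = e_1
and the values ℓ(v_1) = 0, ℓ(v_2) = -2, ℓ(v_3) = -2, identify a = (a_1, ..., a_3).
a = (-2, 0, -2)

Write a = (a_1, ..., a_3) in the standard basis. For each basis vector v_i, ℓ(v_i) = <v_i, a> is a linear equation in the a_j's. Collect the n equations into a matrix system V a = ℓ, where row i of V is v_i (expressed in the standard basis). Since V is invertible (lower-triangular with 1s on the diagonal, up to permutation), solve by back-substitution:
  V =
[[0, 1, 0],
 [0, -1, 1],
 [1, 0, 0]]
  V a = (0, -2, -2)
Solving gives a = (-2, 0, -2).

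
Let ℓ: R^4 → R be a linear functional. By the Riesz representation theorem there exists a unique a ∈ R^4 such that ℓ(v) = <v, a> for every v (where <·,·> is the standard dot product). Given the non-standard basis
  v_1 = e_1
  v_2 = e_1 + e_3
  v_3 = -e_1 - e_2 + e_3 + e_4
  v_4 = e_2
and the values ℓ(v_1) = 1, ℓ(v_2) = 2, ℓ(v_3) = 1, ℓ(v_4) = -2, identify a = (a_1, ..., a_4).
a = (1, -2, 1, -1)

Write a = (a_1, ..., a_4) in the standard basis. For each basis vector v_i, ℓ(v_i) = <v_i, a> is a linear equation in the a_j's. Collect the n equations into a matrix system V a = ℓ, where row i of V is v_i (expressed in the standard basis). Since V is invertible (lower-triangular with 1s on the diagonal, up to permutation), solve by back-substitution:
  V =
[[1, 0, 0, 0],
 [1, 0, 1, 0],
 [-1, -1, 1, 1],
 [0, 1, 0, 0]]
  V a = (1, 2, 1, -2)
Solving gives a = (1, -2, 1, -1).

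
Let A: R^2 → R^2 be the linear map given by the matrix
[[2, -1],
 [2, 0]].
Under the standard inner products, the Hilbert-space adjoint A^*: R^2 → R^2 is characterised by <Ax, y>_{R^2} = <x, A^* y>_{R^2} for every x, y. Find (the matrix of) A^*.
A^* = A^T =
[[2, 2],
 [-1, 0]]

For real matrices with standard dot products, the defining identity <Ax, y> = <x, A^* y> gives (Ax)^T y = x^T (A^*) y, i.e. x^T A^T y = x^T (A^*) y. Since this holds for all x, y, we must have A^* = A^T. Therefore
A^* =
[[2, 2],
 [-1, 0]].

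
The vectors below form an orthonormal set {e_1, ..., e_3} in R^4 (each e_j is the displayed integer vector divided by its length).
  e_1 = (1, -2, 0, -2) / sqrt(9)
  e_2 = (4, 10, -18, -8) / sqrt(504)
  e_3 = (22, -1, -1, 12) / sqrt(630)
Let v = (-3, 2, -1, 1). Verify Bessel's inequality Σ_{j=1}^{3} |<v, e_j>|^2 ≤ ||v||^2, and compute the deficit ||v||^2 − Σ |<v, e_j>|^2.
Σ |<v, e_j>|^2 = 130/9; ||v||^2 = 15; deficit = 5/9

Write each e_j = u_j / sqrt(<u_j, u_j>) where u_j is the displayed integer vector. Then <v, e_j> = <v, u_j> / sqrt(<u_j, u_j>), so |<v, e_j>|^2 = <v, u_j>^2 / <u_j, u_j>.
Coefficients: <v, e_1> = -9/sqrt(9), <v, e_2> = 18/sqrt(504), <v, e_3> = -55/sqrt(630).
Square and sum: Σ |<v, e_j>|^2 = 130/9.
Compute ||v||^2 = v·v = 15.
Deficit = 15 − 130/9 = 5/9 ≥ 0, confirming Bessel's inequality. (The deficit equals ||v − Σ <v,e_j> e_j||^2, the squared distance from v to span{e_j}.)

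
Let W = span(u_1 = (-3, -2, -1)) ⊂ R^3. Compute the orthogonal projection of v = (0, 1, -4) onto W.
proj_W(v) = (-3/7, -2/7, -1/7)

Set up U = [u_1 | ... | u_1] ∈ R^(3×1). The projector onto W = col(U) is P = U (U^T U)^(-1) U^T.
Compute U^T U =
  [14],
and U^T v = (2).
Solve U^T U · c = U^T v for the coefficients: c = (1/7). The projection is proj_W(v) = U c.
Check: (v - proj_W(v)) · u_1 = 0  (should be 0).
Result: proj_W(v) = (-3/7, -2/7, -1/7).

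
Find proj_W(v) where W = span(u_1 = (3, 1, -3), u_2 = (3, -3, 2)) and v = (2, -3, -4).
proj_W(v) = (1389/418, -69/418, -362/209)

Set up U = [u_1 | ... | u_2] ∈ R^(3×2). The projector onto W = col(U) is P = U (U^T U)^(-1) U^T.
Compute U^T U =
  [19, 0]
  [0, 22],
and U^T v = (15, 7).
Solve U^T U · c = U^T v for the coefficients: c = (15/19, 7/22). The projection is proj_W(v) = U c.
Check: (v - proj_W(v)) · u_1 = 0  (should be 0).
Check: (v - proj_W(v)) · u_2 = 0  (should be 0).
Result: proj_W(v) = (1389/418, -69/418, -362/209).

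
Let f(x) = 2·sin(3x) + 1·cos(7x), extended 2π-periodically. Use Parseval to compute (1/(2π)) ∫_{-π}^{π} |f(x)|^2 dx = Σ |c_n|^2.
Σ |c_n|^2 = 5/2

Expand |f|^2 and use orthogonality of {sin(nx), cos(mx)} on [-π, π]:
  ∫_{-π}^{π} sin(nx)^2 dx = π, ∫ cos(mx)^2 dx = π, and cross terms integrate to 0.
So ∫_{-π}^{π} f(x)^2 dx = 2^2 · π + 1^2 · π = (4 + 1)π.
Divide by 2π: (4 + 1)/2 = 5/2.
By Parseval, this equals Σ |c_n|^2.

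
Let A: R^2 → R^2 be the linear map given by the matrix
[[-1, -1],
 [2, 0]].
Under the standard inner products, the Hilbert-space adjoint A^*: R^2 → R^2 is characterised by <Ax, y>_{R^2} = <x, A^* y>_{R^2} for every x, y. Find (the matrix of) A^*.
A^* = A^T =
[[-1, 2],
 [-1, 0]]

For real matrices with standard dot products, the defining identity <Ax, y> = <x, A^* y> gives (Ax)^T y = x^T (A^*) y, i.e. x^T A^T y = x^T (A^*) y. Since this holds for all x, y, we must have A^* = A^T. Therefore
A^* =
[[-1, 2],
 [-1, 0]].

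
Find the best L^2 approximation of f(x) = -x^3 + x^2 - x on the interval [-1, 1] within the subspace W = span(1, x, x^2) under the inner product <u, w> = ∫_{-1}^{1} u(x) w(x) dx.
g(x) = x^2 - 8*x/5

The best approximation g ∈ W is the orthogonal projection of f onto W. Writing g = a_0 + a_1 x + a_2 x^2, the coefficients solve the normal equations G · a = b where
  G_{ij} = <φ_i, φ_j> and b_i = <f, φ_i>, with φ_0 = 1, φ_1 = x, φ_2 = x^2.
G =
  [2, 0, 2/3]
  [0, 2/3, 0]
  [2/3, 0, 2/5],
b = (2/3, -16/15, 2/5).
Solving gives a_0 = 0, a_1 = -8/5, a_2 = 1, so
  g(x) = x^2 - 8*x/5.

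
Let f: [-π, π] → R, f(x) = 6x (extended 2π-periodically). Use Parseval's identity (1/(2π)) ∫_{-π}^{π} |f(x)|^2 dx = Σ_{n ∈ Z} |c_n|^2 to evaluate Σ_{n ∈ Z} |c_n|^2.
Σ |c_n|^2 = 12π^2

Expand and integrate term by term over [-π, π]:
  ∫ (6x)^2 dx = 36·(2π^3/3); ∫ 2·6·(0)·x dx = 0 (odd integrand); ∫ 0^2 dx = 0·2π.
So (1/(2π)) ∫_{-π}^{π} (6x)^2 dx = 36π^2/3 + 0 = 12π^2.
Parseval ⇒ Σ |c_n|^2 = 12π^2.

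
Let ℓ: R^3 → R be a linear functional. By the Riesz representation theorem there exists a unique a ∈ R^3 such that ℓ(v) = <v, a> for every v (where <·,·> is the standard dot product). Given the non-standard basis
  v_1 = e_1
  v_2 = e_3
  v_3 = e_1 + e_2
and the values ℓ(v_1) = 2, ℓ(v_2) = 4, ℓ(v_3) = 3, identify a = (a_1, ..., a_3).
a = (2, 1, 4)

Write a = (a_1, ..., a_3) in the standard basis. For each basis vector v_i, ℓ(v_i) = <v_i, a> is a linear equation in the a_j's. Collect the n equations into a matrix system V a = ℓ, where row i of V is v_i (expressed in the standard basis). Since V is invertible (lower-triangular with 1s on the diagonal, up to permutation), solve by back-substitution:
  V =
[[1, 0, 0],
 [0, 0, 1],
 [1, 1, 0]]
  V a = (2, 4, 3)
Solving gives a = (2, 1, 4).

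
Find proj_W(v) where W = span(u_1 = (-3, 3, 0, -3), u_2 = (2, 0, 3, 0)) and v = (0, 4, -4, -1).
proj_W(v) = (-93/35, 41/35, -78/35, -41/35)

Set up U = [u_1 | ... | u_2] ∈ R^(4×2). The projector onto W = col(U) is P = U (U^T U)^(-1) U^T.
Compute U^T U =
  [27, -6]
  [-6, 13],
and U^T v = (15, -12).
Solve U^T U · c = U^T v for the coefficients: c = (41/105, -26/35). The projection is proj_W(v) = U c.
Check: (v - proj_W(v)) · u_1 = 0  (should be 0).
Check: (v - proj_W(v)) · u_2 = 0  (should be 0).
Result: proj_W(v) = (-93/35, 41/35, -78/35, -41/35).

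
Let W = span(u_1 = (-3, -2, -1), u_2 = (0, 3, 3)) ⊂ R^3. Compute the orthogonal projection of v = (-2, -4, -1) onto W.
proj_W(v) = (-45/19, -55/19, -40/19)

Set up U = [u_1 | ... | u_2] ∈ R^(3×2). The projector onto W = col(U) is P = U (U^T U)^(-1) U^T.
Compute U^T U =
  [14, -9]
  [-9, 18],
and U^T v = (15, -15).
Solve U^T U · c = U^T v for the coefficients: c = (15/19, -25/57). The projection is proj_W(v) = U c.
Check: (v - proj_W(v)) · u_1 = 0  (should be 0).
Check: (v - proj_W(v)) · u_2 = 0  (should be 0).
Result: proj_W(v) = (-45/19, -55/19, -40/19).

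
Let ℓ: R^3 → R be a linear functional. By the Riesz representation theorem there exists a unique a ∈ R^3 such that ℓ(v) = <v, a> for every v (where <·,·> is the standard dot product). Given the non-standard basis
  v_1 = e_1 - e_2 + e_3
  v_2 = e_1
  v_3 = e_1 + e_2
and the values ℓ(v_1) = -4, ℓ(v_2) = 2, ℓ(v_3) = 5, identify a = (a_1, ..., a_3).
a = (2, 3, -3)

Write a = (a_1, ..., a_3) in the standard basis. For each basis vector v_i, ℓ(v_i) = <v_i, a> is a linear equation in the a_j's. Collect the n equations into a matrix system V a = ℓ, where row i of V is v_i (expressed in the standard basis). Since V is invertible (lower-triangular with 1s on the diagonal, up to permutation), solve by back-substitution:
  V =
[[1, -1, 1],
 [1, 0, 0],
 [1, 1, 0]]
  V a = (-4, 2, 5)
Solving gives a = (2, 3, -3).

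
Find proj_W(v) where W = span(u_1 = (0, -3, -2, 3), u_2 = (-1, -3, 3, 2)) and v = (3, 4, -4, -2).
proj_W(v) = (592/425, 1629/425, -1874/425, -61/25)

Set up U = [u_1 | ... | u_2] ∈ R^(4×2). The projector onto W = col(U) is P = U (U^T U)^(-1) U^T.
Compute U^T U =
  [22, 9]
  [9, 23],
and U^T v = (-10, -31).
Solve U^T U · c = U^T v for the coefficients: c = (49/425, -592/425). The projection is proj_W(v) = U c.
Check: (v - proj_W(v)) · u_1 = 0  (should be 0).
Check: (v - proj_W(v)) · u_2 = 0  (should be 0).
Result: proj_W(v) = (592/425, 1629/425, -1874/425, -61/25).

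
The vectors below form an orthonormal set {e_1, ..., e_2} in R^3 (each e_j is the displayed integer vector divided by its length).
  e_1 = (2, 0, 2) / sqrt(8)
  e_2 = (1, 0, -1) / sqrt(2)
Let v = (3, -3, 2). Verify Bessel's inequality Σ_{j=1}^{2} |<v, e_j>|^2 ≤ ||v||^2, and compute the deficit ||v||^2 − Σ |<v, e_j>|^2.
Σ |<v, e_j>|^2 = 13; ||v||^2 = 22; deficit = 9

Write each e_j = u_j / sqrt(<u_j, u_j>) where u_j is the displayed integer vector. Then <v, e_j> = <v, u_j> / sqrt(<u_j, u_j>), so |<v, e_j>|^2 = <v, u_j>^2 / <u_j, u_j>.
Coefficients: <v, e_1> = 10/sqrt(8), <v, e_2> = 1/sqrt(2).
Square and sum: Σ |<v, e_j>|^2 = 13.
Compute ||v||^2 = v·v = 22.
Deficit = 22 − 13 = 9 ≥ 0, confirming Bessel's inequality. (The deficit equals ||v − Σ <v,e_j> e_j||^2, the squared distance from v to span{e_j}.)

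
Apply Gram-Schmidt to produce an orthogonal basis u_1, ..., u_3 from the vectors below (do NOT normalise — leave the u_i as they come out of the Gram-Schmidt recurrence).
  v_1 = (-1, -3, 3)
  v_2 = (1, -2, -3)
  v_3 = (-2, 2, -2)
Orthogonal basis:
  u_1 = (-1, -3, 3)
  u_2 = (15/19, -50/19, -45/19)
  u_3 = (-12/5, 0, -4/5)

Apply the Gram-Schmidt recurrence
  u_1 = v_1
  u_i = v_i − Σ_{j<i} ((v_i · u_j) / (u_j · u_j)) · u_j.

Step by step this gives:
  u_1 = (-1, -3, 3)
  u_2 = (15/19, -50/19, -45/19)
  u_3 = (-12/5, 0, -4/5)

Orthogonality check:
  u_2 · u_1 = 0 (should be 0)
  u_3 · u_1 = 0 (should be 0)
  u_3 · u_2 = 0 (should be 0)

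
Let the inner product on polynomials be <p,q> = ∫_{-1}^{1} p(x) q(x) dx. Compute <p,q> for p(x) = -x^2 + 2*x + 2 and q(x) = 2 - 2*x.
<p,q> = 4

Expand the product: p(x)·q(x) = 2*x^3 - 6*x^2 + 4.
∫_{-1}^{1} of each monomial x^k gives [2/(k+1) if k even, 0 if k odd]. Integrating term-by-term (or equivalently evaluating the antiderivative F(x) = x^4/2 - 2*x^3 + 4*x at the endpoints):
  F(1) − F(−1) = 5/2 − (-3/2) = 4.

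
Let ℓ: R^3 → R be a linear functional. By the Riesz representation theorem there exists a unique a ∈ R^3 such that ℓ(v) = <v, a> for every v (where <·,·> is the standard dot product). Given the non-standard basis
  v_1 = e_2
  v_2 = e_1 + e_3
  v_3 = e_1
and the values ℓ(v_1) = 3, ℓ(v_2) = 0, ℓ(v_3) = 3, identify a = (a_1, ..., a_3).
a = (3, 3, -3)

Write a = (a_1, ..., a_3) in the standard basis. For each basis vector v_i, ℓ(v_i) = <v_i, a> is a linear equation in the a_j's. Collect the n equations into a matrix system V a = ℓ, where row i of V is v_i (expressed in the standard basis). Since V is invertible (lower-triangular with 1s on the diagonal, up to permutation), solve by back-substitution:
  V =
[[0, 1, 0],
 [1, 0, 1],
 [1, 0, 0]]
  V a = (3, 0, 3)
Solving gives a = (3, 3, -3).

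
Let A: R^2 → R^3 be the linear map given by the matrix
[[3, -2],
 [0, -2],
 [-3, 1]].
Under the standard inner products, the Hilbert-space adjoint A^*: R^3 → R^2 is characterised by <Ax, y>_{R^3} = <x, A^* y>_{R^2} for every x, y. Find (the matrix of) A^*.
A^* = A^T =
[[3, 0, -3],
 [-2, -2, 1]]

For real matrices with standard dot products, the defining identity <Ax, y> = <x, A^* y> gives (Ax)^T y = x^T (A^*) y, i.e. x^T A^T y = x^T (A^*) y. Since this holds for all x, y, we must have A^* = A^T. Therefore
A^* =
[[3, 0, -3],
 [-2, -2, 1]].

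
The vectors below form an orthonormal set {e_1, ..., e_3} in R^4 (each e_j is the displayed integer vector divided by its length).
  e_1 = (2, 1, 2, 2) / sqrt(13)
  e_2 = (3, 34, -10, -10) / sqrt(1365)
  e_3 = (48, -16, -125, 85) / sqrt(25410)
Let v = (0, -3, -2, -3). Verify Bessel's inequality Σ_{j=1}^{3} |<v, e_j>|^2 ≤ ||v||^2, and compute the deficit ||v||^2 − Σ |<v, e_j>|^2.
Σ |<v, e_j>|^2 = 3643/242; ||v||^2 = 22; deficit = 1681/242

Write each e_j = u_j / sqrt(<u_j, u_j>) where u_j is the displayed integer vector. Then <v, e_j> = <v, u_j> / sqrt(<u_j, u_j>), so |<v, e_j>|^2 = <v, u_j>^2 / <u_j, u_j>.
Coefficients: <v, e_1> = -13/sqrt(13), <v, e_2> = -52/sqrt(1365), <v, e_3> = 43/sqrt(25410).
Square and sum: Σ |<v, e_j>|^2 = 3643/242.
Compute ||v||^2 = v·v = 22.
Deficit = 22 − 3643/242 = 1681/242 ≥ 0, confirming Bessel's inequality. (The deficit equals ||v − Σ <v,e_j> e_j||^2, the squared distance from v to span{e_j}.)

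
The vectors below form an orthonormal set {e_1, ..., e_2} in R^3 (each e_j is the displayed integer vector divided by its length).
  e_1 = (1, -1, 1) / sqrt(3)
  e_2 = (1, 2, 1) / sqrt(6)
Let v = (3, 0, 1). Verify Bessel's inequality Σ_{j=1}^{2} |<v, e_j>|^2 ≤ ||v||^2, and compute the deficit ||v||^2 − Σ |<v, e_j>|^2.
Σ |<v, e_j>|^2 = 8; ||v||^2 = 10; deficit = 2

Write each e_j = u_j / sqrt(<u_j, u_j>) where u_j is the displayed integer vector. Then <v, e_j> = <v, u_j> / sqrt(<u_j, u_j>), so |<v, e_j>|^2 = <v, u_j>^2 / <u_j, u_j>.
Coefficients: <v, e_1> = 4/sqrt(3), <v, e_2> = 4/sqrt(6).
Square and sum: Σ |<v, e_j>|^2 = 8.
Compute ||v||^2 = v·v = 10.
Deficit = 10 − 8 = 2 ≥ 0, confirming Bessel's inequality. (The deficit equals ||v − Σ <v,e_j> e_j||^2, the squared distance from v to span{e_j}.)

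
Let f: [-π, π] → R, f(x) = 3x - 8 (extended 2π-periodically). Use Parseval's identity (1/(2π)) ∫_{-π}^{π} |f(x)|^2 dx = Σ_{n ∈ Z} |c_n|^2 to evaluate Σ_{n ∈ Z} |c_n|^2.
Σ |c_n|^2 = 3π^2 + 64

Expand and integrate term by term over [-π, π]:
  ∫ (3x)^2 dx = 9·(2π^3/3); ∫ 2·3·(-8)·x dx = 0 (odd integrand); ∫ (-8)^2 dx = 64·2π.
So (1/(2π)) ∫_{-π}^{π} (3x - 8)^2 dx = 9π^2/3 + 64 = 3π^2 + 64.
Parseval ⇒ Σ |c_n|^2 = 3π^2 + 64.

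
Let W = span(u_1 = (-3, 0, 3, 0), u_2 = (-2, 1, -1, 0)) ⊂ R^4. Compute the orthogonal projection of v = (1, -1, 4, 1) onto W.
proj_W(v) = (9/11, -17/11, 42/11, 0)

Set up U = [u_1 | ... | u_2] ∈ R^(4×2). The projector onto W = col(U) is P = U (U^T U)^(-1) U^T.
Compute U^T U =
  [18, 3]
  [3, 6],
and U^T v = (9, -7).
Solve U^T U · c = U^T v for the coefficients: c = (25/33, -17/11). The projection is proj_W(v) = U c.
Check: (v - proj_W(v)) · u_1 = 0  (should be 0).
Check: (v - proj_W(v)) · u_2 = 0  (should be 0).
Result: proj_W(v) = (9/11, -17/11, 42/11, 0).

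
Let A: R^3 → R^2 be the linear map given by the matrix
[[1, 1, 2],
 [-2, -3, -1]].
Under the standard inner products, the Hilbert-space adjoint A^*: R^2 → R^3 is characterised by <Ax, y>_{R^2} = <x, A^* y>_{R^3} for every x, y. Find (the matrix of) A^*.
A^* = A^T =
[[1, -2],
 [1, -3],
 [2, -1]]

For real matrices with standard dot products, the defining identity <Ax, y> = <x, A^* y> gives (Ax)^T y = x^T (A^*) y, i.e. x^T A^T y = x^T (A^*) y. Since this holds for all x, y, we must have A^* = A^T. Therefore
A^* =
[[1, -2],
 [1, -3],
 [2, -1]].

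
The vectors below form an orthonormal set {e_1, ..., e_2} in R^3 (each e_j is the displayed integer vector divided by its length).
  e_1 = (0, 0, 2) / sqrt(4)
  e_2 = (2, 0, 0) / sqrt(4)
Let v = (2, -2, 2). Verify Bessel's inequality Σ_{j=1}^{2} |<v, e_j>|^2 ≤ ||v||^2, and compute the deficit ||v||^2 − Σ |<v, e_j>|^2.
Σ |<v, e_j>|^2 = 8; ||v||^2 = 12; deficit = 4

Write each e_j = u_j / sqrt(<u_j, u_j>) where u_j is the displayed integer vector. Then <v, e_j> = <v, u_j> / sqrt(<u_j, u_j>), so |<v, e_j>|^2 = <v, u_j>^2 / <u_j, u_j>.
Coefficients: <v, e_1> = 4/sqrt(4), <v, e_2> = 4/sqrt(4).
Square and sum: Σ |<v, e_j>|^2 = 8.
Compute ||v||^2 = v·v = 12.
Deficit = 12 − 8 = 4 ≥ 0, confirming Bessel's inequality. (The deficit equals ||v − Σ <v,e_j> e_j||^2, the squared distance from v to span{e_j}.)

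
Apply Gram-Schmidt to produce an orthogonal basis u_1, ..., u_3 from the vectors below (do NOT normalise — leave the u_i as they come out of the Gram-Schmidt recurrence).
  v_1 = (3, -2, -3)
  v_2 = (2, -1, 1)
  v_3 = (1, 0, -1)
Orthogonal basis:
  u_1 = (3, -2, -3)
  u_2 = (29/22, -6/11, 37/22)
  u_3 = (30/107, 54/107, -6/107)

Apply the Gram-Schmidt recurrence
  u_1 = v_1
  u_i = v_i − Σ_{j<i} ((v_i · u_j) / (u_j · u_j)) · u_j.

Step by step this gives:
  u_1 = (3, -2, -3)
  u_2 = (29/22, -6/11, 37/22)
  u_3 = (30/107, 54/107, -6/107)

Orthogonality check:
  u_2 · u_1 = 0 (should be 0)
  u_3 · u_1 = 0 (should be 0)
  u_3 · u_2 = 0 (should be 0)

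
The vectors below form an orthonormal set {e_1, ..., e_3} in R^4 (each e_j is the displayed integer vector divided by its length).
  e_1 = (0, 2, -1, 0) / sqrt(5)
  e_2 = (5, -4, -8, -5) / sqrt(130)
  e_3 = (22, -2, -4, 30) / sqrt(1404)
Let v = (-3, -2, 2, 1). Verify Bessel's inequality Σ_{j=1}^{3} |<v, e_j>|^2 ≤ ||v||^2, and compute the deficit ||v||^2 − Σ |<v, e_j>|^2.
Σ |<v, e_j>|^2 = 388/27; ||v||^2 = 18; deficit = 98/27

Write each e_j = u_j / sqrt(<u_j, u_j>) where u_j is the displayed integer vector. Then <v, e_j> = <v, u_j> / sqrt(<u_j, u_j>), so |<v, e_j>|^2 = <v, u_j>^2 / <u_j, u_j>.
Coefficients: <v, e_1> = -6/sqrt(5), <v, e_2> = -28/sqrt(130), <v, e_3> = -40/sqrt(1404).
Square and sum: Σ |<v, e_j>|^2 = 388/27.
Compute ||v||^2 = v·v = 18.
Deficit = 18 − 388/27 = 98/27 ≥ 0, confirming Bessel's inequality. (The deficit equals ||v − Σ <v,e_j> e_j||^2, the squared distance from v to span{e_j}.)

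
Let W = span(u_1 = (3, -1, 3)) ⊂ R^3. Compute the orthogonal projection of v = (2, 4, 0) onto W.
proj_W(v) = (6/19, -2/19, 6/19)

Set up U = [u_1 | ... | u_1] ∈ R^(3×1). The projector onto W = col(U) is P = U (U^T U)^(-1) U^T.
Compute U^T U =
  [19],
and U^T v = (2).
Solve U^T U · c = U^T v for the coefficients: c = (2/19). The projection is proj_W(v) = U c.
Check: (v - proj_W(v)) · u_1 = 0  (should be 0).
Result: proj_W(v) = (6/19, -2/19, 6/19).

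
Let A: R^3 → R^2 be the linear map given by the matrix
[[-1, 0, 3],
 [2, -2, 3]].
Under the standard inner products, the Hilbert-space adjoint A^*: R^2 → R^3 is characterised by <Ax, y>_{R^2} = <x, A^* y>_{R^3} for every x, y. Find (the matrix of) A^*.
A^* = A^T =
[[-1, 2],
 [0, -2],
 [3, 3]]

For real matrices with standard dot products, the defining identity <Ax, y> = <x, A^* y> gives (Ax)^T y = x^T (A^*) y, i.e. x^T A^T y = x^T (A^*) y. Since this holds for all x, y, we must have A^* = A^T. Therefore
A^* =
[[-1, 2],
 [0, -2],
 [3, 3]].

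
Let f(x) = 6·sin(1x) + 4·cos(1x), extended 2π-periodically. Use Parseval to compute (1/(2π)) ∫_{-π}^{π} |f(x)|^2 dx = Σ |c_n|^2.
Σ |c_n|^2 = 26

Expand |f|^2 and use orthogonality of {sin(nx), cos(mx)} on [-π, π]:
  ∫_{-π}^{π} sin(nx)^2 dx = π, ∫ cos(mx)^2 dx = π, and cross terms integrate to 0.
So ∫_{-π}^{π} f(x)^2 dx = 6^2 · π + 4^2 · π = (36 + 16)π.
Divide by 2π: (36 + 16)/2 = 26.
By Parseval, this equals Σ |c_n|^2.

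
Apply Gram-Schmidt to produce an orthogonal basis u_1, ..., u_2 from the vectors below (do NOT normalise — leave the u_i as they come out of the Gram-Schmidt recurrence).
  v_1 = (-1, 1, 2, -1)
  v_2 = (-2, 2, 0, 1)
Orthogonal basis:
  u_1 = (-1, 1, 2, -1)
  u_2 = (-11/7, 11/7, -6/7, 10/7)

Apply the Gram-Schmidt recurrence
  u_1 = v_1
  u_i = v_i − Σ_{j<i} ((v_i · u_j) / (u_j · u_j)) · u_j.

Step by step this gives:
  u_1 = (-1, 1, 2, -1)
  u_2 = (-11/7, 11/7, -6/7, 10/7)

Orthogonality check:
  u_2 · u_1 = 0 (should be 0)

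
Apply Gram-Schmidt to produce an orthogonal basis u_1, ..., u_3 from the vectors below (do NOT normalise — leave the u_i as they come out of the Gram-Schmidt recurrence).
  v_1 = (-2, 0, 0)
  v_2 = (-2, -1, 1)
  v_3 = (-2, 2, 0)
Orthogonal basis:
  u_1 = (-2, 0, 0)
  u_2 = (0, -1, 1)
  u_3 = (0, 1, 1)

Apply the Gram-Schmidt recurrence
  u_1 = v_1
  u_i = v_i − Σ_{j<i} ((v_i · u_j) / (u_j · u_j)) · u_j.

Step by step this gives:
  u_1 = (-2, 0, 0)
  u_2 = (0, -1, 1)
  u_3 = (0, 1, 1)

Orthogonality check:
  u_2 · u_1 = 0 (should be 0)
  u_3 · u_1 = 0 (should be 0)
  u_3 · u_2 = 0 (should be 0)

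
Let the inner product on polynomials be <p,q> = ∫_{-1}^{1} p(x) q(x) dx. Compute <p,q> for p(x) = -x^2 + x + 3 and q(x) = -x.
<p,q> = -2/3

Expand the product: p(x)·q(x) = x^3 - x^2 - 3*x.
∫_{-1}^{1} of each monomial x^k gives [2/(k+1) if k even, 0 if k odd]. Integrating term-by-term (or equivalently evaluating the antiderivative F(x) = x^4/4 - x^3/3 - 3*x^2/2 at the endpoints):
  F(1) − F(−1) = -19/12 − (-11/12) = -2/3.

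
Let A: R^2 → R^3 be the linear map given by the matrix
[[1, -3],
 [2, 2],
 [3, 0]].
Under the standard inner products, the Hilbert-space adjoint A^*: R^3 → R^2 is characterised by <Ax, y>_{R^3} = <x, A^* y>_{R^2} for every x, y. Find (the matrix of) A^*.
A^* = A^T =
[[1, 2, 3],
 [-3, 2, 0]]

For real matrices with standard dot products, the defining identity <Ax, y> = <x, A^* y> gives (Ax)^T y = x^T (A^*) y, i.e. x^T A^T y = x^T (A^*) y. Since this holds for all x, y, we must have A^* = A^T. Therefore
A^* =
[[1, 2, 3],
 [-3, 2, 0]].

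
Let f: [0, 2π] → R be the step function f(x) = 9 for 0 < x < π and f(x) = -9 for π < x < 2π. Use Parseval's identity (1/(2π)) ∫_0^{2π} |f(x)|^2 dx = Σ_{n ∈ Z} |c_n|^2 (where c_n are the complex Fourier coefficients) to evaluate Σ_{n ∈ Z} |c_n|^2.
Σ |c_n|^2 = 81

Parseval equates the L^2 energy of f (normalised by 1/(2π)) with the ℓ^2 sum of its Fourier coefficients: (1/(2π)) ∫_0^{2π} |f|^2 = Σ |c_n|^2.
Compute the left side: (1/(2π)) [∫_0^π 9^2 dx + ∫_π^{2π} (-9)^2 dx] = (1/(2π)) · (81π + 81π) = (81 + 81)/2 = 81.
So Σ_{n ∈ Z} |c_n|^2 = 81.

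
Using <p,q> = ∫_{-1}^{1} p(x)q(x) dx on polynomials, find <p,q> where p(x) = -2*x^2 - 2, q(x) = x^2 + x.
<p,q> = -32/15

Expand the product: p(x)·q(x) = -2*x^4 - 2*x^3 - 2*x^2 - 2*x.
∫_{-1}^{1} of each monomial x^k gives [2/(k+1) if k even, 0 if k odd]. Integrating term-by-term (or equivalently evaluating the antiderivative F(x) = -2*x^5/5 - x^4/2 - 2*x^3/3 - x^2 at the endpoints):
  F(1) − F(−1) = -77/30 − (-13/30) = -32/15.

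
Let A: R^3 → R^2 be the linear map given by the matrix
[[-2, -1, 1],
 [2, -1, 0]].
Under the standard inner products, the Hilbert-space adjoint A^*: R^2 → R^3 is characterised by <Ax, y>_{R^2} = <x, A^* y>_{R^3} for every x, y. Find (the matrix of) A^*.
A^* = A^T =
[[-2, 2],
 [-1, -1],
 [1, 0]]

For real matrices with standard dot products, the defining identity <Ax, y> = <x, A^* y> gives (Ax)^T y = x^T (A^*) y, i.e. x^T A^T y = x^T (A^*) y. Since this holds for all x, y, we must have A^* = A^T. Therefore
A^* =
[[-2, 2],
 [-1, -1],
 [1, 0]].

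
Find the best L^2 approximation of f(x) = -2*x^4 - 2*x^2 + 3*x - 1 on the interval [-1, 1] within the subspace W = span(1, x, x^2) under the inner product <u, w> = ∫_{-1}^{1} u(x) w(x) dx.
g(x) = -26*x^2/7 + 3*x - 29/35

The best approximation g ∈ W is the orthogonal projection of f onto W. Writing g = a_0 + a_1 x + a_2 x^2, the coefficients solve the normal equations G · a = b where
  G_{ij} = <φ_i, φ_j> and b_i = <f, φ_i>, with φ_0 = 1, φ_1 = x, φ_2 = x^2.
G =
  [2, 0, 2/3]
  [0, 2/3, 0]
  [2/3, 0, 2/5],
b = (-62/15, 2, -214/105).
Solving gives a_0 = -29/35, a_1 = 3, a_2 = -26/7, so
  g(x) = -26*x^2/7 + 3*x - 29/35.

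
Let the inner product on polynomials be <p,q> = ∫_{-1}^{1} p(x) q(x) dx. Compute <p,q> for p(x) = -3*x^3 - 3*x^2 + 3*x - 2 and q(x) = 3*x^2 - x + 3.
<p,q> = -132/5

Expand the product: p(x)·q(x) = -9*x^5 - 6*x^4 + 3*x^3 - 18*x^2 + 11*x - 6.
∫_{-1}^{1} of each monomial x^k gives [2/(k+1) if k even, 0 if k odd]. Integrating term-by-term (or equivalently evaluating the antiderivative F(x) = -3*x^6/2 - 6*x^5/5 + 3*x^4/4 - 6*x^3 + 11*x^2/2 - 6*x at the endpoints):
  F(1) − F(−1) = -169/20 − (359/20) = -132/5.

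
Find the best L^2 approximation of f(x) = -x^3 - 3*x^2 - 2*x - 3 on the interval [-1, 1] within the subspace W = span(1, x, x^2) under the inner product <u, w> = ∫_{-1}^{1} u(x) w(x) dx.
g(x) = -3*x^2 - 13*x/5 - 3

The best approximation g ∈ W is the orthogonal projection of f onto W. Writing g = a_0 + a_1 x + a_2 x^2, the coefficients solve the normal equations G · a = b where
  G_{ij} = <φ_i, φ_j> and b_i = <f, φ_i>, with φ_0 = 1, φ_1 = x, φ_2 = x^2.
G =
  [2, 0, 2/3]
  [0, 2/3, 0]
  [2/3, 0, 2/5],
b = (-8, -26/15, -16/5).
Solving gives a_0 = -3, a_1 = -13/5, a_2 = -3, so
  g(x) = -3*x^2 - 13*x/5 - 3.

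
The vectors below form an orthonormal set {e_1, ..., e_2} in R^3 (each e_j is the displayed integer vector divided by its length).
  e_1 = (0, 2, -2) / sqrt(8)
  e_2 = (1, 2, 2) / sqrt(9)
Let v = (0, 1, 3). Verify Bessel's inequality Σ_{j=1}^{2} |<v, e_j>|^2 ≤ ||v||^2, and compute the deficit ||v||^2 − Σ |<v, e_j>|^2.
Σ |<v, e_j>|^2 = 82/9; ||v||^2 = 10; deficit = 8/9

Write each e_j = u_j / sqrt(<u_j, u_j>) where u_j is the displayed integer vector. Then <v, e_j> = <v, u_j> / sqrt(<u_j, u_j>), so |<v, e_j>|^2 = <v, u_j>^2 / <u_j, u_j>.
Coefficients: <v, e_1> = -4/sqrt(8), <v, e_2> = 8/sqrt(9).
Square and sum: Σ |<v, e_j>|^2 = 82/9.
Compute ||v||^2 = v·v = 10.
Deficit = 10 − 82/9 = 8/9 ≥ 0, confirming Bessel's inequality. (The deficit equals ||v − Σ <v,e_j> e_j||^2, the squared distance from v to span{e_j}.)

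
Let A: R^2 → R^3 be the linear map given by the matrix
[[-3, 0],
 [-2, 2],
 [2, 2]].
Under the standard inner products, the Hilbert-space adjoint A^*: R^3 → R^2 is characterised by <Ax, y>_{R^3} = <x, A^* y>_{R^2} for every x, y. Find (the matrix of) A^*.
A^* = A^T =
[[-3, -2, 2],
 [0, 2, 2]]

For real matrices with standard dot products, the defining identity <Ax, y> = <x, A^* y> gives (Ax)^T y = x^T (A^*) y, i.e. x^T A^T y = x^T (A^*) y. Since this holds for all x, y, we must have A^* = A^T. Therefore
A^* =
[[-3, -2, 2],
 [0, 2, 2]].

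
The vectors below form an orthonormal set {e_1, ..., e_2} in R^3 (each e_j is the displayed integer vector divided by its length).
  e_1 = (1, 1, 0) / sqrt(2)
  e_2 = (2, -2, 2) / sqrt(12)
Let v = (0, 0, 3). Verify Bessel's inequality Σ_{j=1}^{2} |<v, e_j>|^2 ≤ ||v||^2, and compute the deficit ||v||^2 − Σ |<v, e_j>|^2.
Σ |<v, e_j>|^2 = 3; ||v||^2 = 9; deficit = 6

Write each e_j = u_j / sqrt(<u_j, u_j>) where u_j is the displayed integer vector. Then <v, e_j> = <v, u_j> / sqrt(<u_j, u_j>), so |<v, e_j>|^2 = <v, u_j>^2 / <u_j, u_j>.
Coefficients: <v, e_1> = 0/sqrt(2), <v, e_2> = 6/sqrt(12).
Square and sum: Σ |<v, e_j>|^2 = 3.
Compute ||v||^2 = v·v = 9.
Deficit = 9 − 3 = 6 ≥ 0, confirming Bessel's inequality. (The deficit equals ||v − Σ <v,e_j> e_j||^2, the squared distance from v to span{e_j}.)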